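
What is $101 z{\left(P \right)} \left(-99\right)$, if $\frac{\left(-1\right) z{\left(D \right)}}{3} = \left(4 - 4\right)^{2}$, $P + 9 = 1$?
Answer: $0$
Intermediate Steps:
$P = -8$ ($P = -9 + 1 = -8$)
$z{\left(D \right)} = 0$ ($z{\left(D \right)} = - 3 \left(4 - 4\right)^{2} = - 3 \cdot 0^{2} = \left(-3\right) 0 = 0$)
$101 z{\left(P \right)} \left(-99\right) = 101 \cdot 0 \left(-99\right) = 0 \left(-99\right) = 0$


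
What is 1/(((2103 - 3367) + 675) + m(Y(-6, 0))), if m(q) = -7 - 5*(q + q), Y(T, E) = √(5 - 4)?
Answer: -1/606 ≈ -0.0016502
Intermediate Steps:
Y(T, E) = 1 (Y(T, E) = √1 = 1)
m(q) = -7 - 10*q
1/(((2103 - 3367) + 675) + m(Y(-6, 0))) = 1/(((2103 - 3367) + 675) + (-7 - 10*1)) = 1/((-1264 + 675) + (-7 - 10)) = 1/(-589 - 17) = 1/(-606) = -1/606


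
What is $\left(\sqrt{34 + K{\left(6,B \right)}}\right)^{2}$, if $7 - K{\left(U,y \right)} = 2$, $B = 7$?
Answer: $39$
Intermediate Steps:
$K{\left(U,y \right)} = 5$ ($K{\left(U,y \right)} = 7 - 2 = 5$)
$\left(\sqrt{34 + K{\left(6,B \right)}}\right)^{2} = \left(\sqrt{34 + 5}\right)^{2} = \left(\sqrt{39}\right)^{2} = 39$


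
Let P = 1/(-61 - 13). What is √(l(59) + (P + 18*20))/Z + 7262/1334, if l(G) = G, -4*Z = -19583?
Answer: 3631/667 + 6*√254930/724571 ≈ 5.4480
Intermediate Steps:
Z = 19583/4 (Z = -¼*(-19583) = 19583/4 ≈ 4895.8)
P = -1/74 (P = 1/(-74) = -1/74 ≈ -0.013514)
√(l(59) + (P + 18*20))/Z + 7262/1334 = √(59 + (-1/74 + 18*20))/(19583/4) + 7262/1334 = √(59 + (-1/74 + 360))*(4/19583) + 7262*(1/1334) = √(59 + 26639/74)*(4/19583) + 3631/667 = √(31005/74)*(4/19583) + 3631/667 = (3*√254930/74)*(4/19583) + 3631/667 = 6*√254930/724571 + 3631/667 = 3631/667 + 6*√254930/724571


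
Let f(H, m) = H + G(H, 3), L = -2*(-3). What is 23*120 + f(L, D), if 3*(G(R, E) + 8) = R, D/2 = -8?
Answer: 2760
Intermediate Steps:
D = -16 (D = 2*(-8) = -16)
G(R, E) = -8 + R/3
L = 6
f(H, m) = -8 + 4*H/3 (f(H, m) = H + (-8 + H/3) = -8 + 4*H/3)
23*120 + f(L, D) = 23*120 + (-8 + (4/3)*6) = 2760 + (-8 + 8) = 2760 + 0 = 2760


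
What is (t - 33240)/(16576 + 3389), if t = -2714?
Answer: -35954/19965 ≈ -1.8009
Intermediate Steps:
(t - 33240)/(16576 + 3389) = (-2714 - 33240)/(16576 + 3389) = -35954/19965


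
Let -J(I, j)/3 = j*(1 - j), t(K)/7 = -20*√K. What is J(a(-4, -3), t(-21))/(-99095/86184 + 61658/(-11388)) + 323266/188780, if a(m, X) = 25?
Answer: 9532776688576243663/50675056509290 - 34351218720*I*√21/536868911 ≈ 1.8812e+5 - 293.21*I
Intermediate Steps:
t(K) = -140*√K (t(K) = 7*(-20*√K) = -140*√K)
J(I, j) = -3*j*(1 - j)
J(a(-4, -3), t(-21))/(-99095/86184 + 61658/(-11388)) + 323266/188780 = (3*(-140*I*√21)*(-1 - 140*I*√21))/(-99095/86184 + 61658/(-11388)) + 323266/188780 = (3*(-140*I*√21)*(-1 - 140*I*√21))/(-99095*1/86184 + 61658*(-1/11388)) + 323266*(1/188780) = (3*(-140*I*√21)*(-1 - 140*I*√21))/(-99095/86184 - 30829/5694) + 161633/94390 = (-420*I*√21*(-1 - 140*I*√21))/(-536868911/81788616) + 161633/94390 = -420*I*√21*(-1 - 140*I*√21)*(-81788616/536868911) + 161633/94390 = 34351218720*I*√21*(-1 - 140*I*√21)/536868911 + 161633/94390 = 161633/94390 + 34351218720*I*√21*(-1 - 140*I*√21)/536868911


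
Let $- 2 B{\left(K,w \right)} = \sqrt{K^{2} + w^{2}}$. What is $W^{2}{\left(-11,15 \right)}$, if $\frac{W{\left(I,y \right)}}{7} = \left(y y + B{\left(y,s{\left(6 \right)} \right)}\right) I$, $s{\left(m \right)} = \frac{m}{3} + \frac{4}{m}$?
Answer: $\frac{10817988181}{36} - 444675 \sqrt{2089} \approx 2.8018 \cdot 10^{8}$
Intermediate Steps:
$s{\left(m \right)} = \frac{4}{m} + \frac{m}{3}$ ($s{\left(m \right)} = m \frac{1}{3} + \frac{4}{m} = \frac{m}{3} + \frac{4}{m} = \frac{4}{m} + \frac{m}{3}$)
$B{\left(K,w \right)} = - \frac{\sqrt{K^{2} + w^{2}}}{2}$
$W{\left(I,y \right)} = 7 I \left(y^{2} - \frac{\sqrt{\frac{64}{9} + y^{2}}}{2}\right)$ ($W{\left(I,y \right)} = 7 \left(y y - \frac{\sqrt{y^{2} + \left(\frac{4}{6} + \frac{1}{3} \cdot 6\right)^{2}}}{2}\right) I = 7 \left(y^{2} - \frac{\sqrt{y^{2} + \left(4 \cdot \frac{1}{6} + 2\right)^{2}}}{2}\right) I = 7 \left(y^{2} - \frac{\sqrt{y^{2} + \left(\frac{2}{3} + 2\right)^{2}}}{2}\right) I = 7 \left(y^{2} - \frac{\sqrt{y^{2} + \left(\frac{8}{3}\right)^{2}}}{2}\right) I = 7 \left(y^{2} - \frac{\sqrt{y^{2} + \frac{64}{9}}}{2}\right) I = 7 \left(y^{2} - \frac{\sqrt{\frac{64}{9} + y^{2}}}{2}\right) I = 7 I \left(y^{2} - \frac{\sqrt{\frac{64}{9} + y^{2}}}{2}\right)$)
$W^{2}{\left(-11,15 \right)} = \left(\frac{7}{6} \left(-11\right) \left(- \sqrt{64 + 9 \cdot 15^{2}} + 6 \cdot 15^{2}\right)\right)^{2} = \left(\frac{7}{6} \left(-11\right) \left(- \sqrt{64 + 9 \cdot 225} + 6 \cdot 225\right)\right)^{2} = \left(\frac{7}{6} \left(-11\right) \left(- \sqrt{64 + 2025} + 1350\right)\right)^{2} = \left(\frac{7}{6} \left(-11\right) \left(- \sqrt{2089} + 1350\right)\right)^{2} = \left(\frac{7}{6} \left(-11\right) \left(1350 - \sqrt{2089}\right)\right)^{2} = \left(-17325 + \frac{77 \sqrt{2089}}{6}\right)^{2}$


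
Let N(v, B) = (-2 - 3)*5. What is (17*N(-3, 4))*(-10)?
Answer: 4250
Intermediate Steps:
N(v, B) = -25 (N(v, B) = -5*5 = -25)
(17*N(-3, 4))*(-10) = (17*(-25))*(-10) = -425*(-10) = 4250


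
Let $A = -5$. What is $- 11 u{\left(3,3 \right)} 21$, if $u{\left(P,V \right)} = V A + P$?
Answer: $2772$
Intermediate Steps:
$u{\left(P,V \right)} = P - 5 V$ ($u{\left(P,V \right)} = V \left(-5\right) + P = - 5 V + P = P - 5 V$)
$- 11 u{\left(3,3 \right)} 21 = - 11 \left(3 - 15\right) 21 = \left(-11\right) \left(-12\right) 21 = 132 \cdot 21 = 2772$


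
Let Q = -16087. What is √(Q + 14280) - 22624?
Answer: -22624 + I*√1807 ≈ -22624.0 + 42.509*I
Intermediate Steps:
√(Q + 14280) - 22624 = √(-16087 + 14280) - 22624 = √(-1807) - 22624 = I*√1807 - 22624 = -22624 + I*√1807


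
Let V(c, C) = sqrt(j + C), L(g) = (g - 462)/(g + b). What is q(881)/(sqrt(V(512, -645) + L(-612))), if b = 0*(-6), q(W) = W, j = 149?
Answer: 881*sqrt(102)/sqrt(179 + 408*I*sqrt(31)) ≈ 136.88 - 126.52*I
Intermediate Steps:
b = 0
L(g) = (-462 + g)/g (L(g) = (g - 462)/(g + 0) = (-462 + g)/g)
V(c, C) = sqrt(149 + C)
q(881)/(sqrt(V(512, -645) + L(-612))) = 881/(sqrt(sqrt(149 - 645) + (-462 - 612)/(-612))) = 881/(sqrt(sqrt(-496) - 1/612*(-1074))) = 881/(sqrt(4*I*sqrt(31) + 179/102)) = 881/(sqrt(179/102 + 4*I*sqrt(31))) = 881/sqrt(179/102 + 4*I*sqrt(31))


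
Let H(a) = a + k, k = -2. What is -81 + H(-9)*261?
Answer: -2952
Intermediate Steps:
H(a) = -2 + a (H(a) = a - 2 = -2 + a)
-81 + H(-9)*261 = -81 + (-2 - 9)*261 = -81 - 11*261 = -81 - 2871 = -2952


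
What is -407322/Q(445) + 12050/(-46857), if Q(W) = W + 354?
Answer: -19095514904/37438743 ≈ -510.05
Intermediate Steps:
Q(W) = 354 + W
-407322/Q(445) + 12050/(-46857) = -407322/(354 + 445) + 12050/(-46857) = -407322/799 + 12050*(-1/46857) = -407322*1/799 - 12050/46857 = -407322/799 - 12050/46857 = -19095514904/37438743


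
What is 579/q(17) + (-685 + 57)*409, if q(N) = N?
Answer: -4365905/17 ≈ -2.5682e+5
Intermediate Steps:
579/q(17) + (-685 + 57)*409 = 579/17 + (-685 + 57)*409 = 579*(1/17) - 628*409 = 579/17 - 256852 = -4365905/17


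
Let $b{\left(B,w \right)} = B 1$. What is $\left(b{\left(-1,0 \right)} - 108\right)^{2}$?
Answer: $11881$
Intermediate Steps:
$b{\left(B,w \right)} = B$
$\left(b{\left(-1,0 \right)} - 108\right)^{2} = \left(-1 - 108\right)^{2} = \left(-109\right)^{2} = 11881$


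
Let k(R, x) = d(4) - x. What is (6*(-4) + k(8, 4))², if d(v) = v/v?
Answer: 729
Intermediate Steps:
d(v) = 1
k(R, x) = 1 - x
(6*(-4) + k(8, 4))² = (6*(-4) + (1 - 1*4))² = (-24 + (1 - 4))² = (-24 - 3)² = (-27)² = 729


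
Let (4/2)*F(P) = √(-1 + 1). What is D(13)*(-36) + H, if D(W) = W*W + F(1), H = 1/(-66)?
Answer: -401545/66 ≈ -6084.0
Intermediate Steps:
F(P) = 0 (F(P) = √(-1 + 1)/2 = √0/2 = (½)*0 = 0)
H = -1/66 ≈ -0.015152
D(W) = W² (D(W) = W*W + 0 = W² + 0 = W²)
D(13)*(-36) + H = 13²*(-36) - 1/66 = 169*(-36) - 1/66 = -6084 - 1/66 = -401545/66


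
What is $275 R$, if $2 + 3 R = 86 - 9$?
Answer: $6875$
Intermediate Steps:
$R = 25$ ($R = - \frac{2}{3} + \frac{86 - 9}{3} = - \frac{2}{3} + \frac{1}{3} \cdot 77 = - \frac{2}{3} + \frac{77}{3} = 25$)
$275 R = 275 \cdot 25 = 6875$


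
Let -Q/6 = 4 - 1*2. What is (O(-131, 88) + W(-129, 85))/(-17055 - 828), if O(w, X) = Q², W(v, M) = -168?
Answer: 8/5961 ≈ 0.0013421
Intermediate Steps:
Q = -12 (Q = -6*(4 - 1*2) = -6*(4 - 2) = -6*2 = -12)
O(w, X) = 144 (O(w, X) = (-12)² = 144)
(O(-131, 88) + W(-129, 85))/(-17055 - 828) = (144 - 168)/(-17055 - 828) = -24/(-17883) = -24*(-1/17883) = 8/5961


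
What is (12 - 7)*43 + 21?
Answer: 236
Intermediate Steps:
(12 - 7)*43 + 21 = 5*43 + 21 = 215 + 21 = 236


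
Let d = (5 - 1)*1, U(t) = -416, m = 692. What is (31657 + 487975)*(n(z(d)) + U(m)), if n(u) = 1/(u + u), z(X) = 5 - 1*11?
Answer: -648630644/3 ≈ -2.1621e+8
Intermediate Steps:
d = 4 (d = 4*1 = 4)
z(X) = -6 (z(X) = 5 - 11 = -6)
n(u) = 1/(2*u)
(31657 + 487975)*(n(z(d)) + U(m)) = (31657 + 487975)*((½)/(-6) - 416) = 519632*((½)*(-⅙) - 416) = 519632*(-1/12 - 416) = 519632*(-4993/12) = -648630644/3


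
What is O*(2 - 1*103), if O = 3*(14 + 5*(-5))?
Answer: 3333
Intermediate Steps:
O = -33 (O = 3*(14 - 25) = 3*(-11) = -33)
O*(2 - 1*103) = -33*(2 - 1*103) = -33*(2 - 103) = -33*(-101) = 3333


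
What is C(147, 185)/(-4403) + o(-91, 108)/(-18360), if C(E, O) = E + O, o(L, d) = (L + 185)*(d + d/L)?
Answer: -35618/57239 ≈ -0.62227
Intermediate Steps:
o(L, d) = (185 + L)*(d + d/L)
C(147, 185)/(-4403) + o(-91, 108)/(-18360) = (147 + 185)/(-4403) + (108*(185 - 91*(186 - 91))/(-91))/(-18360) = 332*(-1/4403) + (108*(-1/91)*(185 - 91*95))*(-1/18360) = -332/4403 + (108*(-1/91)*(185 - 8645))*(-1/18360) = -332/4403 + (108*(-1/91)*(-8460))*(-1/18360) = -332/4403 + (913680/91)*(-1/18360) = -332/4403 - 846/1547 = -35618/57239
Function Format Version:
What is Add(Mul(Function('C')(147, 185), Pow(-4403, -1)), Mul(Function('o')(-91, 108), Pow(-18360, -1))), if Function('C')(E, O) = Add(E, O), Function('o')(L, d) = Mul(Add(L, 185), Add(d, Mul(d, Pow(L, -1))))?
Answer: Rational(-35618, 57239) ≈ -0.62227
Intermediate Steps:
Function('o')(L, d) = Mul(Add(185, L), Add(d, Mul(d, Pow(L, -1))))
Add(Mul(Function('C')(147, 185), Pow(-4403, -1)), Mul(Function('o')(-91, 108), Pow(-18360, -1))) = Add(Mul(Add(147, 185), Pow(-4403, -1)), Mul(Mul(108, Pow(-91, -1), Add(185, Mul(-91, Add(186, -91)))), Pow(-18360, -1))) = Add(Mul(332, Rational(-1, 4403)), Mul(Mul(108, Rational(-1, 91), Add(185, Mul(-91, 95))), Rational(-1, 18360))) = Add(Rational(-332, 4403), Mul(Mul(108, Rational(-1, 91), Add(185, -8645)), Rational(-1, 18360))) = Add(Rational(-332, 4403), Mul(Mul(108, Rational(-1, 91), -8460), Rational(-1, 18360))) = Add(Rational(-332, 4403), Mul(Rational(913680, 91), Rational(-1, 18360))) = Add(Rational(-332, 4403), Rational(-846, 1547)) = Rational(-35618, 57239)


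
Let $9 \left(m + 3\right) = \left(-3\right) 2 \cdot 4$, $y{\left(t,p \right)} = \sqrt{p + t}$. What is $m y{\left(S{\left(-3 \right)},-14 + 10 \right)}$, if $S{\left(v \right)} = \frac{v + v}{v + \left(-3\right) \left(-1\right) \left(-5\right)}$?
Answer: $- \frac{17 i \sqrt{33}}{9} \approx - 10.851 i$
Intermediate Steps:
$S{\left(v \right)} = \frac{2 v}{-15 + v}$ ($S{\left(v \right)} = \frac{2 v}{v + 3 \left(-5\right)} = \frac{2 v}{v - 15} = \frac{2 v}{-15 + v}$)
$m = - \frac{17}{3}$ ($m = -3 + \frac{\left(-3\right) 2 \cdot 4}{9} = -3 + \frac{\left(-6\right) 4}{9} = -3 + \frac{1}{9} \left(-24\right) = -3 - \frac{8}{3} = - \frac{17}{3} \approx -5.6667$)
$m y{\left(S{\left(-3 \right)},-14 + 10 \right)} = - \frac{17 \sqrt{\left(-14 + 10\right) + 2 \left(-3\right) \frac{1}{-15 - 3}}}{3} = - \frac{17 \sqrt{-4 + 2 \left(-3\right) \frac{1}{-18}}}{3} = - \frac{17 \sqrt{-4 + 2 \left(-3\right) \left(- \frac{1}{18}\right)}}{3} = - \frac{17 \sqrt{-4 + \frac{1}{3}}}{3} = - \frac{17 \sqrt{- \frac{11}{3}}}{3} = - \frac{17 \frac{i \sqrt{33}}{3}}{3} = - \frac{17 i \sqrt{33}}{9}$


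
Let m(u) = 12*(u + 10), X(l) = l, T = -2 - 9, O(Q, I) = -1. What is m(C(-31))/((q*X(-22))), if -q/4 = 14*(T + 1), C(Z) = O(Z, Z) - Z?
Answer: -3/77 ≈ -0.038961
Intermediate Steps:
T = -11
C(Z) = -1 - Z
m(u) = 120 + 12*u (m(u) = 12*(10 + u) = 120 + 12*u)
q = 560 (q = -56*(-11 + 1) = -56*(-10) = -4*(-140) = 560)
m(C(-31))/((q*X(-22))) = (120 + 12*(-1 - 1*(-31)))/((560*(-22))) = (120 + 12*(-1 + 31))/(-12320) = (120 + 12*30)*(-1/12320) = (120 + 360)*(-1/12320) = 480*(-1/12320) = -3/77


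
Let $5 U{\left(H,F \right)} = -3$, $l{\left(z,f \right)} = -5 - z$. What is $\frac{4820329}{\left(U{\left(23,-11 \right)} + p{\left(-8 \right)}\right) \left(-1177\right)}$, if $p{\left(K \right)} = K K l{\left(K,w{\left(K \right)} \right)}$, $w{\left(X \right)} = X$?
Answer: $- \frac{24101645}{1126389} \approx -21.397$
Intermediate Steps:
$U{\left(H,F \right)} = - \frac{3}{5}$ ($U{\left(H,F \right)} = \frac{1}{5} \left(-3\right) = - \frac{3}{5}$)
$p{\left(K \right)} = K^{2} \left(-5 - K\right)$ ($p{\left(K \right)} = K K \left(-5 - K\right) = K^{2} \left(-5 - K\right)$)
$\frac{4820329}{\left(U{\left(23,-11 \right)} + p{\left(-8 \right)}\right) \left(-1177\right)} = \frac{4820329}{\left(- \frac{3}{5} + \left(-8\right)^{2} \left(-5 - -8\right)\right) \left(-1177\right)} = \frac{4820329}{\left(- \frac{3}{5} + 64 \left(-5 + 8\right)\right) \left(-1177\right)} = \frac{4820329}{\left(- \frac{3}{5} + 64 \cdot 3\right) \left(-1177\right)} = \frac{4820329}{\left(- \frac{3}{5} + 192\right) \left(-1177\right)} = \frac{4820329}{\frac{957}{5} \left(-1177\right)} = \frac{4820329}{- \frac{1126389}{5}} = 4820329 \left(- \frac{5}{1126389}\right) = - \frac{24101645}{1126389}$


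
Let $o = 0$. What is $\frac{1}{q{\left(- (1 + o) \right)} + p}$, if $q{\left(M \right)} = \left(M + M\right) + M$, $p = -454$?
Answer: $- \frac{1}{457} \approx -0.0021882$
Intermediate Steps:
$q{\left(M \right)} = 3 M$ ($q{\left(M \right)} = 2 M + M = 3 M$)
$\frac{1}{q{\left(- (1 + o) \right)} + p} = \frac{1}{3 \left(- (1 + 0)\right) - 454} = \frac{1}{3 \left(\left(-1\right) 1\right) - 454} = \frac{1}{3 \left(-1\right) - 454} = \frac{1}{-3 - 454} = \frac{1}{-457} = - \frac{1}{457}$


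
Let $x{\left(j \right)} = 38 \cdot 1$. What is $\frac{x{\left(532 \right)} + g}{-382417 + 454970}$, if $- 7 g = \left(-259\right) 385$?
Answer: $\frac{14283}{72553} \approx 0.19686$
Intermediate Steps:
$g = 14245$ ($g = - \frac{\left(-259\right) 385}{7} = \left(- \frac{1}{7}\right) \left(-99715\right) = 14245$)
$x{\left(j \right)} = 38$
$\frac{x{\left(532 \right)} + g}{-382417 + 454970} = \frac{38 + 14245}{-382417 + 454970} = \frac{14283}{72553}$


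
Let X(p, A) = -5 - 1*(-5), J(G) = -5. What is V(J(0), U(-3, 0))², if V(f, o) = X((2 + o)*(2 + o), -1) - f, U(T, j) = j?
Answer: 25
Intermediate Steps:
X(p, A) = 0 (X(p, A) = -5 + 5 = 0)
V(f, o) = -f (V(f, o) = 0 - f = -f)
V(J(0), U(-3, 0))² = (-1*(-5))² = 5² = 25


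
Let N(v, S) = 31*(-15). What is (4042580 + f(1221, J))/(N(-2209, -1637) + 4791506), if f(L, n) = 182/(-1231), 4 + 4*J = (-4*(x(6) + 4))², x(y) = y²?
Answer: 4976415798/5897771471 ≈ 0.84378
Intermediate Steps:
J = 6399 (J = -1 + (-4*(6² + 4))²/4 = -1 + (-4*(36 + 4))²/4 = -1 + (-4*40)²/4 = -1 + (¼)*(-160)² = -1 + (¼)*25600 = -1 + 6400 = 6399)
f(L, n) = -182/1231 (f(L, n) = 182*(-1/1231) = -182/1231)
N(v, S) = -465
(4042580 + f(1221, J))/(N(-2209, -1637) + 4791506) = (4042580 - 182/1231)/(-465 + 4791506) = (4976415798/1231)/4791041 = (4976415798/1231)*(1/4791041) = 4976415798/5897771471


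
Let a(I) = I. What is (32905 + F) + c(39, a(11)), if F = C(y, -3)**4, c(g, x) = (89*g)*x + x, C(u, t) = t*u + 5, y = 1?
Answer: 71113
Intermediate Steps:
C(u, t) = 5 + t*u
c(g, x) = x + 89*g*x (c(g, x) = 89*g*x + x = x + 89*g*x)
F = 16 (F = (5 - 3*1)**4 = (5 - 3)**4 = 2**4 = 16)
(32905 + F) + c(39, a(11)) = (32905 + 16) + 11*(1 + 89*39) = 32921 + 11*(1 + 3471) = 32921 + 11*3472 = 32921 + 38192 = 71113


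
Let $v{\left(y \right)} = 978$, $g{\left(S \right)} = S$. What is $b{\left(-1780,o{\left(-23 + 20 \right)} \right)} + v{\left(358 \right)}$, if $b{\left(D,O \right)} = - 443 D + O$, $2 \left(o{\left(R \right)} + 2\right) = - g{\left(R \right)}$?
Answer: $\frac{1579035}{2} \approx 7.8952 \cdot 10^{5}$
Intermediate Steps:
$o{\left(R \right)} = -2 - \frac{R}{2}$ ($o{\left(R \right)} = -2 + \frac{\left(-1\right) R}{2} = -2 - \frac{R}{2}$)
$b{\left(D,O \right)} = O - 443 D$
$b{\left(-1780,o{\left(-23 + 20 \right)} \right)} + v{\left(358 \right)} = \left(\left(-2 - \frac{-23 + 20}{2}\right) - -788540\right) + 978 = \left(\left(-2 - - \frac{3}{2}\right) + 788540\right) + 978 = \left(\left(-2 + \frac{3}{2}\right) + 788540\right) + 978 = \left(- \frac{1}{2} + 788540\right) + 978 = \frac{1577079}{2} + 978 = \frac{1579035}{2}$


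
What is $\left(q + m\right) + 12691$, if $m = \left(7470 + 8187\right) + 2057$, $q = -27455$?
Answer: $2950$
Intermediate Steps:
$m = 17714$ ($m = 15657 + 2057 = 17714$)
$\left(q + m\right) + 12691 = \left(-27455 + 17714\right) + 12691 = -9741 + 12691 = 2950$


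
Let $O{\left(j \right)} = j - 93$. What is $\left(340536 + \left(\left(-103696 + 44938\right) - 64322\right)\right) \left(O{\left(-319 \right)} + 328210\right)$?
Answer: $71281641888$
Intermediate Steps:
$O{\left(j \right)} = -93 + j$
$\left(340536 + \left(\left(-103696 + 44938\right) - 64322\right)\right) \left(O{\left(-319 \right)} + 328210\right) = \left(340536 + \left(\left(-103696 + 44938\right) - 64322\right)\right) \left(\left(-93 - 319\right) + 328210\right) = \left(340536 - 123080\right) \left(-412 + 328210\right) = \left(340536 - 123080\right) 327798 = 217456 \cdot 327798 = 71281641888$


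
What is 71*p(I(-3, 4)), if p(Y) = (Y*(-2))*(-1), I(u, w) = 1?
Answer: 142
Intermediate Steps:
p(Y) = 2*Y (p(Y) = -2*Y*(-1) = 2*Y)
71*p(I(-3, 4)) = 71*(2*1) = 71*2 = 142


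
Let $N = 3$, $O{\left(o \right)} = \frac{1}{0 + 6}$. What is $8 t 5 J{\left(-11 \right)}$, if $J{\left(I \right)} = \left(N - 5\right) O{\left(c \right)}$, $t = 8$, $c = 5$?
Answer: $- \frac{320}{3} \approx -106.67$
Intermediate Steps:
$O{\left(o \right)} = \frac{1}{6}$
$J{\left(I \right)} = - \frac{1}{3}$ ($J{\left(I \right)} = \left(3 - 5\right) \frac{1}{6} = \left(-2\right) \frac{1}{6} = - \frac{1}{3}$)
$8 t 5 J{\left(-11 \right)} = 8 \cdot 8 \cdot 5 \left(- \frac{1}{3}\right) = 64 \cdot 5 \left(- \frac{1}{3}\right) = 320 \left(- \frac{1}{3}\right) = - \frac{320}{3}$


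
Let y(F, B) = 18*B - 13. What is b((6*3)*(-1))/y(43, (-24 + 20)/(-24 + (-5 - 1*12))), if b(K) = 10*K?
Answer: 7380/461 ≈ 16.009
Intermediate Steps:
y(F, B) = -13 + 18*B
b((6*3)*(-1))/y(43, (-24 + 20)/(-24 + (-5 - 1*12))) = (10*((6*3)*(-1)))/(-13 + 18*((-24 + 20)/(-24 + (-5 - 1*12)))) = (10*(18*(-1)))/(-13 + 18*(-4/(-24 + (-5 - 12)))) = (10*(-18))/(-13 + 18*(-4/(-24 - 17))) = -180/(-13 + 18*(-4/(-41))) = -180/(-13 + 18*(-4*(-1/41))) = -180/(-13 + 18*(4/41)) = -180/(-13 + 72/41) = -180/(-461/41) = -41/461*(-180) = 7380/461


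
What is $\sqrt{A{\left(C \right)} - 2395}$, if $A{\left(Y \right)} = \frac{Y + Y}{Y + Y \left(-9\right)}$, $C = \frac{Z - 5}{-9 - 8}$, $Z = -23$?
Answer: $\frac{i \sqrt{9581}}{2} \approx 48.941 i$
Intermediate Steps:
$C = \frac{28}{17}$ ($C = \frac{-23 - 5}{-9 - 8} = - \frac{28}{-17} = \left(-28\right) \left(- \frac{1}{17}\right) = \frac{28}{17} \approx 1.6471$)
$A{\left(Y \right)} = - \frac{1}{4}$ ($A{\left(Y \right)} = \frac{2 Y}{Y - 9 Y} = \frac{2 Y}{\left(-8\right) Y} = 2 Y \left(- \frac{1}{8 Y}\right) = - \frac{1}{4}$)
$\sqrt{A{\left(C \right)} - 2395} = \sqrt{- \frac{1}{4} - 2395} = \sqrt{- \frac{9581}{4}} = \frac{i \sqrt{9581}}{2}$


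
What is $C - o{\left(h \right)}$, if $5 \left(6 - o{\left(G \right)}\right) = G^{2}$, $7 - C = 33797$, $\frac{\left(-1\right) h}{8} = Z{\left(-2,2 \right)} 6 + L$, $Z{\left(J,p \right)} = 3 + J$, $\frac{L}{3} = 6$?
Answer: $- \frac{132116}{5} \approx -26423.0$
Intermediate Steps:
$L = 18$ ($L = 3 \cdot 6 = 18$)
$h = -192$ ($h = - 8 \left(\left(3 - 2\right) 6 + 18\right) = - 8 \left(1 \cdot 6 + 18\right) = - 8 \left(6 + 18\right) = \left(-8\right) 24 = -192$)
$C = -33790$ ($C = 7 - 33797 = -33790$)
$o{\left(G \right)} = 6 - \frac{G^{2}}{5}$
$C - o{\left(h \right)} = -33790 - \left(6 - \frac{\left(-192\right)^{2}}{5}\right) = -33790 - \left(6 - \frac{36864}{5}\right) = -33790 - - \frac{36834}{5} = -33790 + \frac{36834}{5} = - \frac{132116}{5}$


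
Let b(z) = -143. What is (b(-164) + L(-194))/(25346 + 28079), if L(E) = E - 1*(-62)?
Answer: -11/2137 ≈ -0.0051474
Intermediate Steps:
L(E) = 62 + E (L(E) = E + 62 = 62 + E)
(b(-164) + L(-194))/(25346 + 28079) = (-143 + (62 - 194))/(25346 + 28079) = (-143 - 132)/53425 = -275*1/53425 = -11/2137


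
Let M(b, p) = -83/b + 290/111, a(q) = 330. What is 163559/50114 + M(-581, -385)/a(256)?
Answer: 10511364316/3212432685 ≈ 3.2721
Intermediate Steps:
M(b, p) = 290/111 - 83/b (M(b, p) = -83/b + 290*(1/111) = -83/b + 290/111 = 290/111 - 83/b)
163559/50114 + M(-581, -385)/a(256) = 163559/50114 + (290/111 - 83/(-581))/330 = 163559*(1/50114) + (290/111 - 83*(-1/581))*(1/330) = 163559/50114 + (290/111 + 1/7)*(1/330) = 163559/50114 + (2141/777)*(1/330) = 163559/50114 + 2141/256410 = 10511364316/3212432685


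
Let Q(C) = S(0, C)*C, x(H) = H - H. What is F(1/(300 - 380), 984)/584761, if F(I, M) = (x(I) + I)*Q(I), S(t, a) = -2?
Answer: -1/1871235200 ≈ -5.3441e-10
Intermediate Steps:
x(H) = 0
Q(C) = -2*C
F(I, M) = -2*I**2 (F(I, M) = (0 + I)*(-2*I) = I*(-2*I) = -2*I**2)
F(1/(300 - 380), 984)/584761 = -2/(300 - 380)**2/584761 = -2*(1/(-80))**2*(1/584761) = -2*(-1/80)**2*(1/584761) = -2*1/6400*(1/584761) = -1/3200*1/584761 = -1/1871235200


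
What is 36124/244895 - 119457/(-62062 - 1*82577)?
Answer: 3831040139/3935707545 ≈ 0.97341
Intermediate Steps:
36124/244895 - 119457/(-62062 - 1*82577) = 36124*(1/244895) - 119457/(-62062 - 82577) = 36124/244895 - 119457/(-144639) = 36124/244895 - 119457*(-1/144639) = 36124/244895 + 13273/16071 = 3831040139/3935707545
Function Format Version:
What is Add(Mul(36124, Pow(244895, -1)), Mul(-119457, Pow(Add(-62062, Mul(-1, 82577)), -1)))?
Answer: Rational(3831040139, 3935707545) ≈ 0.97341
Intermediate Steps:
Add(Mul(36124, Pow(244895, -1)), Mul(-119457, Pow(Add(-62062, Mul(-1, 82577)), -1))) = Add(Mul(36124, Rational(1, 244895)), Mul(-119457, Pow(Add(-62062, -82577), -1))) = Add(Rational(36124, 244895), Mul(-119457, Pow(-144639, -1))) = Add(Rational(36124, 244895), Mul(-119457, Rational(-1, 144639))) = Add(Rational(36124, 244895), Rational(13273, 16071)) = Rational(3831040139, 3935707545)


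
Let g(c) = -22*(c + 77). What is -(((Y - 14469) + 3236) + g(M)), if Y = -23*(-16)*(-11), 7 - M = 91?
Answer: 15127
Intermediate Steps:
M = -84 (M = 7 - 1*91 = 7 - 91 = -84)
Y = -4048 (Y = 368*(-11) = -4048)
g(c) = -1694 - 22*c (g(c) = -22*(77 + c) = -1694 - 22*c)
-(((Y - 14469) + 3236) + g(M)) = -(((-4048 - 14469) + 3236) + (-1694 - 22*(-84))) = -((-18517 + 3236) + (-1694 + 1848)) = -(-15281 + 154) = -1*(-15127) = 15127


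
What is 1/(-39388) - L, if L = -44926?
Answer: 1769545287/39388 ≈ 44926.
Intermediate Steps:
1/(-39388) - L = 1/(-39388) - 1*(-44926) = -1/39388 + 44926 = 1769545287/39388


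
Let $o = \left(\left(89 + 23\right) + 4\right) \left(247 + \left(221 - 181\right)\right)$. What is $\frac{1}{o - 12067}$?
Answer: $\frac{1}{21225} \approx 4.7114 \cdot 10^{-5}$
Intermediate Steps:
$o = 33292$ ($o = \left(112 + 4\right) \left(247 + \left(221 - 181\right)\right) = 116 \left(247 + 40\right) = 116 \cdot 287 = 33292$)
$\frac{1}{o - 12067} = \frac{1}{33292 - 12067} = \frac{1}{21225}$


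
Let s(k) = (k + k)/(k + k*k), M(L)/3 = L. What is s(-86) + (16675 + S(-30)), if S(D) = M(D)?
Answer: 1409723/85 ≈ 16585.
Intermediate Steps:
M(L) = 3*L
S(D) = 3*D
s(k) = 2*k/(k + k**2) (s(k) = (2*k)/(k + k**2) = 2*k/(k + k**2))
s(-86) + (16675 + S(-30)) = 2/(1 - 86) + (16675 + 3*(-30)) = 2/(-85) + (16675 - 90) = 2*(-1/85) + 16585 = -2/85 + 16585 = 1409723/85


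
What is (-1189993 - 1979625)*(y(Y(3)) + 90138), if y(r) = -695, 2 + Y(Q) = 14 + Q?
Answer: -283500142774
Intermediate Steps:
Y(Q) = 12 + Q (Y(Q) = -2 + (14 + Q) = 12 + Q)
(-1189993 - 1979625)*(y(Y(3)) + 90138) = (-1189993 - 1979625)*(-695 + 90138) = -3169618*89443 = -283500142774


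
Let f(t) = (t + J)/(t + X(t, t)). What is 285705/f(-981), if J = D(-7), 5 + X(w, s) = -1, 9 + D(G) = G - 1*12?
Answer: 281990835/1009 ≈ 2.7948e+5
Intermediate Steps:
D(G) = -21 + G (D(G) = -9 + (G - 1*12) = -9 + (G - 12) = -9 + (-12 + G) = -21 + G)
X(w, s) = -6 (X(w, s) = -5 - 1 = -6)
J = -28 (J = -21 - 7 = -28)
f(t) = (-28 + t)/(-6 + t) (f(t) = (t - 28)/(t - 6) = (-28 + t)/(-6 + t))
285705/f(-981) = 285705/(((-28 - 981)/(-6 - 981))) = 285705/((-1009/(-987))) = 285705/((-1/987*(-1009))) = 285705/(1009/987) = 285705*(987/1009) = 281990835/1009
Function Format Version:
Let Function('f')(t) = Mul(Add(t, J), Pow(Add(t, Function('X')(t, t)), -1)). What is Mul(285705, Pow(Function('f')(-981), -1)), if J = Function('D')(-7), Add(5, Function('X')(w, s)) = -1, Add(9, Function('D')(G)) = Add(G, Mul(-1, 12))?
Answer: Rational(281990835, 1009) ≈ 2.7948e+5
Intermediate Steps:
Function('D')(G) = Add(-21, G) (Function('D')(G) = Add(-9, Add(G, Mul(-1, 12))) = Add(-9, Add(G, -12)) = Add(-9, Add(-12, G)) = Add(-21, G))
Function('X')(w, s) = -6 (Function('X')(w, s) = Add(-5, -1) = -6)
J = -28 (J = Add(-21, -7) = -28)
Function('f')(t) = Mul(Pow(Add(-6, t), -1), Add(-28, t)) (Function('f')(t) = Mul(Add(t, -28), Pow(Add(t, -6), -1)) = Mul(Add(-28, t), Pow(Add(-6, t), -1)) = Mul(Pow(Add(-6, t), -1), Add(-28, t)))
Mul(285705, Pow(Function('f')(-981), -1)) = Mul(285705, Pow(Mul(Pow(Add(-6, -981), -1), Add(-28, -981)), -1)) = Mul(285705, Pow(Mul(Pow(-987, -1), -1009), -1)) = Mul(285705, Pow(Mul(Rational(-1, 987), -1009), -1)) = Mul(285705, Pow(Rational(1009, 987), -1)) = Mul(285705, Rational(987, 1009)) = Rational(281990835, 1009)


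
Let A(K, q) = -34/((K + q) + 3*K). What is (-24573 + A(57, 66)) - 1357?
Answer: -3811727/147 ≈ -25930.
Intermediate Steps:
A(K, q) = -34/(q + 4*K)
(-24573 + A(57, 66)) - 1357 = (-24573 - 34/(66 + 4*57)) - 1357 = (-24573 - 34/(66 + 228)) - 1357 = (-24573 - 34/294) - 1357 = (-24573 - 34*1/294) - 1357 = (-24573 - 17/147) - 1357 = -3612248/147 - 1357 = -3811727/147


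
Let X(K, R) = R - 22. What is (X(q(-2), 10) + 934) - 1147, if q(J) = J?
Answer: -225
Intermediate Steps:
X(K, R) = -22 + R
(X(q(-2), 10) + 934) - 1147 = ((-22 + 10) + 934) - 1147 = (-12 + 934) - 1147 = 922 - 1147 = -225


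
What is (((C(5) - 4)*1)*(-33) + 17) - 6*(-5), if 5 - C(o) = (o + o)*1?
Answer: 344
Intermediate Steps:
C(o) = 5 - 2*o (C(o) = 5 - (o + o) = 5 - 2*o)
(((C(5) - 4)*1)*(-33) + 17) - 6*(-5) = ((((5 - 2*5) - 4)*1)*(-33) + 17) - 6*(-5) = ((((5 - 10) - 4)*1)*(-33) + 17) - 1*(-30) = (((-5 - 4)*1)*(-33) + 17) + 30 = (-9*1*(-33) + 17) + 30 = (-9*(-33) + 17) + 30 = (297 + 17) + 30 = 314 + 30 = 344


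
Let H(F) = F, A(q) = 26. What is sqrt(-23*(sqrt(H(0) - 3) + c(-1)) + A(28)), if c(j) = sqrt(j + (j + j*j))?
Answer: sqrt(26 - 23*I - 23*I*sqrt(3)) ≈ 6.8558 - 4.5828*I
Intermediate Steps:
c(j) = sqrt(j**2 + 2*j) (c(j) = sqrt(j + (j + j**2)) = sqrt(j**2 + 2*j))
sqrt(-23*(sqrt(H(0) - 3) + c(-1)) + A(28)) = sqrt(-23*(sqrt(0 - 3) + sqrt(-(2 - 1))) + 26) = sqrt(-23*(sqrt(-3) + sqrt(-1*1)) + 26) = sqrt(-23*(I*sqrt(3) + sqrt(-1)) + 26) = sqrt(-23*(I*sqrt(3) + I) + 26) = sqrt(-23*(I + I*sqrt(3)) + 26) = sqrt((-23*I - 23*I*sqrt(3)) + 26) = sqrt(26 - 23*I - 23*I*sqrt(3))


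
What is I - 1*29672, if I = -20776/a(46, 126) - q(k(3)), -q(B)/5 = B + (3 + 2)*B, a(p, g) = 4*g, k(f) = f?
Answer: -266609/9 ≈ -29623.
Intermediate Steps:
q(B) = -30*B (q(B) = -5*(B + (3 + 2)*B) = -5*(B + 5*B) = -30*B)
I = 439/9 (I = -20776/(4*126) - (-30)*3 = -20776/504 - 1*(-90) = -20776*1/504 + 90 = -371/9 + 90 = 439/9 ≈ 48.778)
I - 1*29672 = 439/9 - 1*29672 = 439/9 - 29672 = -266609/9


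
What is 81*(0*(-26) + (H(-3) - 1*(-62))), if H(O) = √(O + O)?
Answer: 5022 + 81*I*√6 ≈ 5022.0 + 198.41*I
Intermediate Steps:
H(O) = √2*√O (H(O) = √(2*O) = √2*√O)
81*(0*(-26) + (H(-3) - 1*(-62))) = 81*(0*(-26) + (√2*√(-3) - 1*(-62))) = 81*(0 + (√2*(I*√3) + 62)) = 81*(0 + (I*√6 + 62)) = 81*(0 + (62 + I*√6)) = 81*(62 + I*√6) = 5022 + 81*I*√6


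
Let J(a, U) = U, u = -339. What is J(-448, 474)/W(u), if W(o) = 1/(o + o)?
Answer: -321372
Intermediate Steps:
W(o) = 1/(2*o)
J(-448, 474)/W(u) = 474/(((½)/(-339))) = 474/(((½)*(-1/339))) = 474/(-1/678) = 474*(-678) = -321372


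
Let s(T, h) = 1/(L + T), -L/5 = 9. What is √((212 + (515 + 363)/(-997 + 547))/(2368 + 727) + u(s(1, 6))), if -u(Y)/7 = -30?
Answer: √452755204045/46425 ≈ 14.494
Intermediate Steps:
L = -45 (L = -5*9 = -45)
s(T, h) = 1/(-45 + T)
u(Y) = 210 (u(Y) = -7*(-30) = 210)
√((212 + (515 + 363)/(-997 + 547))/(2368 + 727) + u(s(1, 6))) = √((212 + (515 + 363)/(-997 + 547))/(2368 + 727) + 210) = √((212 + 878/(-450))/3095 + 210) = √((212 + 878*(-1/450))*(1/3095) + 210) = √((212 - 439/225)*(1/3095) + 210) = √((47261/225)*(1/3095) + 210) = √(47261/696375 + 210) = √(146286011/696375) = √452755204045/46425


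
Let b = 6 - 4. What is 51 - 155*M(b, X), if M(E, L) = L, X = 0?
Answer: 51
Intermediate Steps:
b = 2
51 - 155*M(b, X) = 51 - 155*0 = 51 + 0 = 51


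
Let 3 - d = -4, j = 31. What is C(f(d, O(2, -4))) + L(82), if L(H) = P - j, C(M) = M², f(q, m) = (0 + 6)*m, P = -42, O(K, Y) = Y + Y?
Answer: 2231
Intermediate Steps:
O(K, Y) = 2*Y
d = 7 (d = 3 - 1*(-4) = 3 + 4 = 7)
f(q, m) = 6*m
L(H) = -73 (L(H) = -42 - 1*31 = -42 - 31 = -73)
C(f(d, O(2, -4))) + L(82) = (6*(2*(-4)))² - 73 = (6*(-8))² - 73 = (-48)² - 73 = 2304 - 73 = 2231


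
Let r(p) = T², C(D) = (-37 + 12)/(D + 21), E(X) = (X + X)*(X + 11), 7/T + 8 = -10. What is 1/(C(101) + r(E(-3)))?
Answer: -19764/1061 ≈ -18.628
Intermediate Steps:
T = -7/18 (T = 7/(-8 - 10) = 7/(-18) = 7*(-1/18) = -7/18 ≈ -0.38889)
E(X) = 2*X*(11 + X) (E(X) = (2*X)*(11 + X) = 2*X*(11 + X))
C(D) = -25/(21 + D)
r(p) = 49/324 (r(p) = (-7/18)² = 49/324)
1/(C(101) + r(E(-3))) = 1/(-25/(21 + 101) + 49/324) = 1/(-25/122 + 49/324) = 1/(-1061/19764) = -19764/1061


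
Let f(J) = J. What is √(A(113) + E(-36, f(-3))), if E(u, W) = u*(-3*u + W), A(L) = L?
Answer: I*√3667 ≈ 60.556*I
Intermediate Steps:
E(u, W) = u*(W - 3*u)
√(A(113) + E(-36, f(-3))) = √(113 - 36*(-3 - 3*(-36))) = √(113 - 36*(-3 + 108)) = √(113 - 36*105) = √(113 - 3780) = √(-3667) = I*√3667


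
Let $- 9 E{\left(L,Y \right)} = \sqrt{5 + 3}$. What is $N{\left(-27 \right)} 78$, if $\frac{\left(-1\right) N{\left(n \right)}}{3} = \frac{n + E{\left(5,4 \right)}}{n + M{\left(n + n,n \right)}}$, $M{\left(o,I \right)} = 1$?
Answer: $-243 - 2 \sqrt{2} \approx -245.83$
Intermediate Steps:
$E{\left(L,Y \right)} = - \frac{2 \sqrt{2}}{9}$ ($E{\left(L,Y \right)} = - \frac{\sqrt{5 + 3}}{9} = - \frac{\sqrt{8}}{9} = - \frac{2 \sqrt{2}}{9}$)
$N{\left(n \right)} = - \frac{3 \left(n - \frac{2 \sqrt{2}}{9}\right)}{1 + n}$ ($N{\left(n \right)} = - 3 \frac{n - \frac{2 \sqrt{2}}{9}}{n + 1} = - 3 \frac{n - \frac{2 \sqrt{2}}{9}}{1 + n} = - \frac{3 \left(n - \frac{2 \sqrt{2}}{9}\right)}{1 + n}$)
$N{\left(-27 \right)} 78 = \frac{\left(-9\right) \left(-27\right) + 2 \sqrt{2}}{3 \left(1 - 27\right)} 78 = \frac{243 + 2 \sqrt{2}}{3 \left(-26\right)} 78 = \frac{1}{3} \left(- \frac{1}{26}\right) \left(243 + 2 \sqrt{2}\right) 78 = \left(- \frac{81}{26} - \frac{\sqrt{2}}{39}\right) 78 = -243 - 2 \sqrt{2}$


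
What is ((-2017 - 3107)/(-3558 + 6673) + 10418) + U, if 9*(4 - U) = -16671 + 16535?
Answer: 41794042/4005 ≈ 10435.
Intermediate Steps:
U = 172/9 (U = 4 - (-16671 + 16535)/9 = 4 - ⅑*(-136) = 4 + 136/9 = 172/9 ≈ 19.111)
((-2017 - 3107)/(-3558 + 6673) + 10418) + U = ((-2017 - 3107)/(-3558 + 6673) + 10418) + 172/9 = (-5124/3115 + 10418) + 172/9 = (-5124*1/3115 + 10418) + 172/9 = (-732/445 + 10418) + 172/9 = 4635278/445 + 172/9 = 41794042/4005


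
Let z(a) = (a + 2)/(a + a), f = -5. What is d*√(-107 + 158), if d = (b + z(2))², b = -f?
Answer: 36*√51 ≈ 257.09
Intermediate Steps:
b = 5 (b = -1*(-5) = 5)
z(a) = (2 + a)/(2*a) (z(a) = (2 + a)/((2*a)) = (2 + a)*(1/(2*a)) = (2 + a)/(2*a))
d = 36 (d = (5 + (½)*(2 + 2)/2)² = (5 + (½)*(½)*4)² = (5 + 1)² = 6² = 36)
d*√(-107 + 158) = 36*√(-107 + 158) = 36*√51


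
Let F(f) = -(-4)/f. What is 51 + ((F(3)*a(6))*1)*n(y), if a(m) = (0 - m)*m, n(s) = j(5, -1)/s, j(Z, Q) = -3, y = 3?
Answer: 99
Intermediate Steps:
n(s) = -3/s
a(m) = -m² (a(m) = (-m)*m = -m²)
F(f) = 4/f
51 + ((F(3)*a(6))*1)*n(y) = 51 + (((4/3)*(-1*6²))*1)*(-3/3) = 51 + (((4*(⅓))*(-1*36))*1)*(-3*⅓) = 51 + (((4/3)*(-36))*1)*(-1) = 51 - 48*1*(-1) = 51 - 48*(-1) = 51 + 48 = 99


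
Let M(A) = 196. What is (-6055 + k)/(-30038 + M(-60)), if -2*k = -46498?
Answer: -8597/14921 ≈ -0.57617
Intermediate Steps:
k = 23249 (k = -1/2*(-46498) = 23249)
(-6055 + k)/(-30038 + M(-60)) = (-6055 + 23249)/(-30038 + 196) = 17194/(-29842) = 17194*(-1/29842) = -8597/14921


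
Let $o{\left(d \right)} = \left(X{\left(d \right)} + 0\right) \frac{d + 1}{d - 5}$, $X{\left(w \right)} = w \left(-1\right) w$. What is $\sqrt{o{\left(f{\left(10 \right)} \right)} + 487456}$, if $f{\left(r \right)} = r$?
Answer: $2 \sqrt{121809} \approx 698.02$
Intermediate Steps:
$X{\left(w \right)} = - w^{2}$ ($X{\left(w \right)} = - w w = - w^{2}$)
$o{\left(d \right)} = - \frac{d^{2} \left(1 + d\right)}{-5 + d}$ ($o{\left(d \right)} = \left(- d^{2} + 0\right) \frac{d + 1}{d - 5} = - d^{2} \frac{1 + d}{-5 + d} = - \frac{d^{2} \left(1 + d\right)}{-5 + d}$)
$\sqrt{o{\left(f{\left(10 \right)} \right)} + 487456} = \sqrt{\frac{10^{2} \left(-1 - 10\right)}{-5 + 10} + 487456} = \sqrt{\frac{100 \left(-1 - 10\right)}{5} + 487456} = \sqrt{100 \cdot \frac{1}{5} \left(-11\right) + 487456} = \sqrt{-220 + 487456} = \sqrt{487236} = 2 \sqrt{121809}$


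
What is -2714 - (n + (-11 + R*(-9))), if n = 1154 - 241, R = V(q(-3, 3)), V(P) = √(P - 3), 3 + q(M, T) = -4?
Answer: -3616 + 9*I*√10 ≈ -3616.0 + 28.461*I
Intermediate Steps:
q(M, T) = -7 (q(M, T) = -3 - 4 = -7)
V(P) = √(-3 + P)
R = I*√10 (R = √(-3 - 7) = √(-10) = I*√10 ≈ 3.1623*I)
n = 913
-2714 - (n + (-11 + R*(-9))) = -2714 - (913 + (-11 + (I*√10)*(-9))) = -2714 - (913 + (-11 - 9*I*√10)) = -2714 - (902 - 9*I*√10) = -2714 + (-902 + 9*I*√10) = -3616 + 9*I*√10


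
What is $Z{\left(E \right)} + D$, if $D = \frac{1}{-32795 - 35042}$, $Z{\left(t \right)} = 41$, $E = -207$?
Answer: $\frac{2781316}{67837} \approx 41.0$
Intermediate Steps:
$D = - \frac{1}{67837}$ ($D = \frac{1}{-67837} = - \frac{1}{67837} \approx -1.4741 \cdot 10^{-5}$)
$Z{\left(E \right)} + D = 41 - \frac{1}{67837} = \frac{2781316}{67837}$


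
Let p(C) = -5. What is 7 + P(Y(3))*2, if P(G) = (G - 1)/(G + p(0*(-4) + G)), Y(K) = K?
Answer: 5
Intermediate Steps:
P(G) = (-1 + G)/(-5 + G) (P(G) = (G - 1)/(G - 5) = (-1 + G)/(-5 + G))
7 + P(Y(3))*2 = 7 + ((-1 + 3)/(-5 + 3))*2 = 7 + (2/(-2))*2 = 7 - 1/2*2*2 = 7 - 1*2 = 7 - 2 = 5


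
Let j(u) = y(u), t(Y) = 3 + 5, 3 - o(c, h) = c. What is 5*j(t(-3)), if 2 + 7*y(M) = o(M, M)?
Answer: -5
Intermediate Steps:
o(c, h) = 3 - c
t(Y) = 8
y(M) = ⅐ - M/7 (y(M) = -2/7 + (3 - M)/7 = -2/7 + (3/7 - M/7) = ⅐ - M/7)
j(u) = ⅐ - u/7
5*j(t(-3)) = 5*(⅐ - ⅐*8) = 5*(⅐ - 8/7) = 5*(-1) = -5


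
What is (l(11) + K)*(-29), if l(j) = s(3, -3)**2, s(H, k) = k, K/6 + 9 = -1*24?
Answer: 5481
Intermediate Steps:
K = -198 (K = -54 + 6*(-1*24) = -54 + 6*(-24) = -54 - 144 = -198)
l(j) = 9 (l(j) = (-3)**2 = 9)
(l(11) + K)*(-29) = (9 - 198)*(-29) = -189*(-29) = 5481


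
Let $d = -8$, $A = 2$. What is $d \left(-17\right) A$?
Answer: $272$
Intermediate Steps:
$d \left(-17\right) A = \left(-8\right) \left(-17\right) 2 = 136 \cdot 2 = 272$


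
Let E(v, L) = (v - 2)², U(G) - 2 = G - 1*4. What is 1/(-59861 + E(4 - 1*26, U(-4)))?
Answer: -1/59285 ≈ -1.6868e-5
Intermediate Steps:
U(G) = -2 + G (U(G) = 2 + (G - 1*4) = 2 + (G - 4) = 2 + (-4 + G) = -2 + G)
E(v, L) = (-2 + v)²
1/(-59861 + E(4 - 1*26, U(-4))) = 1/(-59861 + (-2 + (4 - 1*26))²) = 1/(-59861 + (-2 + (4 - 26))²) = 1/(-59861 + (-2 - 22)²) = 1/(-59861 + (-24)²) = 1/(-59861 + 576) = 1/(-59285) = -1/59285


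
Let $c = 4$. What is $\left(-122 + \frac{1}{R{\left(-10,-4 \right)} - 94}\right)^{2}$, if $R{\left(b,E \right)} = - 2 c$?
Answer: $\frac{154878025}{10404} \approx 14886.0$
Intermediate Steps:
$R{\left(b,E \right)} = -8$ ($R{\left(b,E \right)} = \left(-2\right) 4 = -8$)
$\left(-122 + \frac{1}{R{\left(-10,-4 \right)} - 94}\right)^{2} = \left(-122 + \frac{1}{-8 - 94}\right)^{2} = \left(-122 + \frac{1}{-102}\right)^{2} = \left(-122 - \frac{1}{102}\right)^{2} = \left(- \frac{12445}{102}\right)^{2} = \frac{154878025}{10404}$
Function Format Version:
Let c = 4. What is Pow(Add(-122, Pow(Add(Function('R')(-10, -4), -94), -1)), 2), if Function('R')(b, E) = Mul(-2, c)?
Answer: Rational(154878025, 10404) ≈ 14886.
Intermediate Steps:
Function('R')(b, E) = -8 (Function('R')(b, E) = Mul(-2, 4) = -8)
Pow(Add(-122, Pow(Add(Function('R')(-10, -4), -94), -1)), 2) = Pow(Add(-122, Pow(Add(-8, -94), -1)), 2) = Pow(Add(-122, Pow(-102, -1)), 2) = Pow(Add(-122, Rational(-1, 102)), 2) = Pow(Rational(-12445, 102), 2) = Rational(154878025, 10404)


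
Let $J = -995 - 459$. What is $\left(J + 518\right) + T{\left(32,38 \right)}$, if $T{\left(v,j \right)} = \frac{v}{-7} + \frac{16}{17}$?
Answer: $- \frac{111816}{119} \approx -939.63$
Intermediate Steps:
$T{\left(v,j \right)} = \frac{16}{17} - \frac{v}{7}$ ($T{\left(v,j \right)} = v \left(- \frac{1}{7}\right) + 16 \cdot \frac{1}{17} = - \frac{v}{7} + \frac{16}{17} = \frac{16}{17} - \frac{v}{7}$)
$J = -1454$ ($J = -995 - 459 = -1454$)
$\left(J + 518\right) + T{\left(32,38 \right)} = \left(-1454 + 518\right) + \left(\frac{16}{17} - \frac{32}{7}\right) = -936 + \left(\frac{16}{17} - \frac{32}{7}\right) = -936 - \frac{432}{119} = - \frac{111816}{119}$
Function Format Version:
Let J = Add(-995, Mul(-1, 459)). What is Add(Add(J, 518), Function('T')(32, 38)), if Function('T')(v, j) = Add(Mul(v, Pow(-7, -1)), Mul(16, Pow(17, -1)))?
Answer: Rational(-111816, 119) ≈ -939.63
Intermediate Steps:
Function('T')(v, j) = Add(Rational(16, 17), Mul(Rational(-1, 7), v)) (Function('T')(v, j) = Add(Mul(v, Rational(-1, 7)), Mul(16, Rational(1, 17))) = Add(Mul(Rational(-1, 7), v), Rational(16, 17)) = Add(Rational(16, 17), Mul(Rational(-1, 7), v)))
J = -1454 (J = Add(-995, -459) = -1454)
Add(Add(J, 518), Function('T')(32, 38)) = Add(Add(-1454, 518), Add(Rational(16, 17), Mul(Rational(-1, 7), 32))) = Add(-936, Add(Rational(16, 17), Rational(-32, 7))) = Add(-936, Rational(-432, 119)) = Rational(-111816, 119)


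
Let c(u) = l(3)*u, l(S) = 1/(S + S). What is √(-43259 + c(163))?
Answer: I*√1556346/6 ≈ 207.92*I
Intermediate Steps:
l(S) = 1/(2*S)
c(u) = u/6 (c(u) = ((½)/3)*u = ((½)*(⅓))*u = u/6)
√(-43259 + c(163)) = √(-43259 + (⅙)*163) = √(-43259 + 163/6) = √(-259391/6) = I*√1556346/6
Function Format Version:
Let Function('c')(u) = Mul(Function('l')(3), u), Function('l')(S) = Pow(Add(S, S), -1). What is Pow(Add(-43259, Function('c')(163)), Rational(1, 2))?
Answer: Mul(Rational(1, 6), I, Pow(1556346, Rational(1, 2))) ≈ Mul(207.92, I)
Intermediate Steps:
Function('l')(S) = Mul(Rational(1, 2), Pow(S, -1)) (Function('l')(S) = Pow(Mul(2, S), -1) = Mul(Rational(1, 2), Pow(S, -1)))
Function('c')(u) = Mul(Rational(1, 6), u) (Function('c')(u) = Mul(Mul(Rational(1, 2), Pow(3, -1)), u) = Mul(Mul(Rational(1, 2), Rational(1, 3)), u) = Mul(Rational(1, 6), u))
Pow(Add(-43259, Function('c')(163)), Rational(1, 2)) = Pow(Add(-43259, Mul(Rational(1, 6), 163)), Rational(1, 2)) = Pow(Add(-43259, Rational(163, 6)), Rational(1, 2)) = Pow(Rational(-259391, 6), Rational(1, 2)) = Mul(Rational(1, 6), I, Pow(1556346, Rational(1, 2)))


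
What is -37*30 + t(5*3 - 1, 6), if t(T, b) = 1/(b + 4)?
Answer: -11099/10 ≈ -1109.9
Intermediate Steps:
t(T, b) = 1/(4 + b)
-37*30 + t(5*3 - 1, 6) = -37*30 + 1/(4 + 6) = -1110 + 1/10 = -1110 + ⅒ = -11099/10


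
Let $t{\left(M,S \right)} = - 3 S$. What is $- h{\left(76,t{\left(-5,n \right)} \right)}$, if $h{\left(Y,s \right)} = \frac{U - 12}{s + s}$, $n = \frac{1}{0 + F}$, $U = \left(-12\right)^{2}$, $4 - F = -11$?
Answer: $330$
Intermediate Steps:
$F = 15$ ($F = 4 - -11 = 4 + 11 = 15$)
$U = 144$
$n = \frac{1}{15}$ ($n = \frac{1}{0 + 15} = \frac{1}{15} \approx 0.066667$)
$h{\left(Y,s \right)} = \frac{66}{s}$ ($h{\left(Y,s \right)} = \frac{144 - 12}{s + s} = \frac{132}{2 s} = 132 \frac{1}{2 s} = \frac{66}{s}$)
$- h{\left(76,t{\left(-5,n \right)} \right)} = - \frac{66}{\left(-3\right) \frac{1}{15}} = - \frac{66}{- \frac{1}{5}} = - 66 \left(-5\right) = \left(-1\right) \left(-330\right) = 330$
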